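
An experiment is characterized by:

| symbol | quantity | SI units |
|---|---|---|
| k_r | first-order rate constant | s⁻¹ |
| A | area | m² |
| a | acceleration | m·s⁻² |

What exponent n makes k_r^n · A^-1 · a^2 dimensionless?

Balance the T exponent: (-1)·n from k_r, plus −(0) + 2·(-2) = -4 from the rest, must sum to zero.
−n − 4 = 0, so n = -4.

-4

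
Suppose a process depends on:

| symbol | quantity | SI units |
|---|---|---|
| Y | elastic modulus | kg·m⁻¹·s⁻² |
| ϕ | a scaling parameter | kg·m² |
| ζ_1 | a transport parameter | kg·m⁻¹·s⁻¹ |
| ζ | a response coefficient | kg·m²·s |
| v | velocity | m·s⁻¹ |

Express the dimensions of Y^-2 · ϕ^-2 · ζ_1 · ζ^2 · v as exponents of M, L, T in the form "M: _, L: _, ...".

Collect each base-dimension exponent across the product:
  M: −2·(1) − 2·(1) + (1) + 2·(1) + (0) = -1
  L: −2·(-1) − 2·(2) + (-1) + 2·(2) + (1) = 2
  T: −2·(-2) − 2·(0) + (-1) + 2·(1) + (-1) = 4
So the dimensions are [M⁻¹ L² T⁴].

M: -1, L: 2, T: 4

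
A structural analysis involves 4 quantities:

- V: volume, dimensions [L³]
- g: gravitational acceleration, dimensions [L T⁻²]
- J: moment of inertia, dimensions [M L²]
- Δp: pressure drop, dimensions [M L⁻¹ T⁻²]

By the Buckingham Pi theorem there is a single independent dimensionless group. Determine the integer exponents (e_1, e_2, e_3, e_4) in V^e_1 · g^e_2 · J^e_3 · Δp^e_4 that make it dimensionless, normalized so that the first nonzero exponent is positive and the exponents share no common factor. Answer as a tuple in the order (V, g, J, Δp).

(4, -3, -3, 3)

M: e_1·(0) + e_2·(0) + e_3·(1) + e_4·(1) = 0
L: e_1·(3) + e_2·(1) + e_3·(2) + e_4·(-1) = 0
T: e_1·(0) + e_2·(-2) + e_3·(0) + e_4·(-2) = 0
Solving this homogeneous linear system for the smallest-integer solution (first nonzero entry positive) gives (4, -3, -3, 3).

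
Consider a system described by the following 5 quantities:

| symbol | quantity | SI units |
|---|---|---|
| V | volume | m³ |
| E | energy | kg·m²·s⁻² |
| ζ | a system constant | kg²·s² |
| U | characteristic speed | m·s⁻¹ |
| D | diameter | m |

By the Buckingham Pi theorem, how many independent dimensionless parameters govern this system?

2

There are 5 variables and 3 base dimensions (M, L, T).
The dimension matrix has rank 3.
Independent dimensionless groups: 5 − 3 = 2.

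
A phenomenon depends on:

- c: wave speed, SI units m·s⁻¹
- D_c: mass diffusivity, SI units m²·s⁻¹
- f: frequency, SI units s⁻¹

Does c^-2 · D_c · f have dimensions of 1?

yes

Sum the exponent of each base dimension across the product:
  M: −2·[c]_M + [D_c]_M + [f]_M = −2·(0) + (0) + (0) = 0
  L: −2·[c]_L + [D_c]_L + [f]_L = −2·(1) + (2) + (0) = 0
  T: −2·[c]_T + [D_c]_T + [f]_T = −2·(-1) + (-1) + (-1) = 0
  I: −2·[c]_I + [D_c]_I + [f]_I = −2·(0) + (0) + (0) = 0
All base exponents vanish — dimensionless.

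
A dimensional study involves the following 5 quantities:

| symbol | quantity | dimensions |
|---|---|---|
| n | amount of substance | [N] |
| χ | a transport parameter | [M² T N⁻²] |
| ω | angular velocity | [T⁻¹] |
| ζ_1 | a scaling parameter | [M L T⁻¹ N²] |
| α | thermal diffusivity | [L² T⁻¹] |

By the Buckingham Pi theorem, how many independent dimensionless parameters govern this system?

There are 5 variables and 4 base dimensions (M, L, T, N).
The dimension matrix has rank 4.
Independent dimensionless groups: 5 − 4 = 1.

1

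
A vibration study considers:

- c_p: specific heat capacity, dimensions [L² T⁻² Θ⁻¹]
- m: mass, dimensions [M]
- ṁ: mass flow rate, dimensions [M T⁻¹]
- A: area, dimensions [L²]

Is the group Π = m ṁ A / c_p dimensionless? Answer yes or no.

Sum the exponent of each base dimension across the product:
  M: −[c_p]_M + [m]_M + [ṁ]_M + [A]_M = −(0) + (1) + (1) + (0) = 2
  L: −[c_p]_L + [m]_L + [ṁ]_L + [A]_L = −(2) + (0) + (0) + (2) = 0
  T: −[c_p]_T + [m]_T + [ṁ]_T + [A]_T = −(-2) + (0) + (-1) + (0) = 1
  Θ: −[c_p]_Θ + [m]_Θ + [ṁ]_Θ + [A]_Θ = −(-1) + (0) + (0) + (0) = 1
Net dimensions [M² T Θ] ≠ [1] — not dimensionless.

no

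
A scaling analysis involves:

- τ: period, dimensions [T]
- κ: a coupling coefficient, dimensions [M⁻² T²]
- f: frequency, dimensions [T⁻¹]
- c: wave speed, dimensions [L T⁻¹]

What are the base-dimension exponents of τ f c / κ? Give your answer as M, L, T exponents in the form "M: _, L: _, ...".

Collect each base-dimension exponent across the product:
  M: (0) − (-2) + (0) + (0) = 2
  L: (0) − (0) + (0) + (1) = 1
  T: (1) − (2) + (-1) + (-1) = -3
So the dimensions are [M² L T⁻³].

M: 2, L: 1, T: -3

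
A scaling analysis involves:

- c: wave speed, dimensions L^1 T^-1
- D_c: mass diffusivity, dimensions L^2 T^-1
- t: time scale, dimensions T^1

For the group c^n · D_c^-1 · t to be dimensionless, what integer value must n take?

Balance the L exponent: (1)·n from c, plus −(2) + (0) = -2 from the rest, must sum to zero.
n − 2 = 0, so n = 2.

2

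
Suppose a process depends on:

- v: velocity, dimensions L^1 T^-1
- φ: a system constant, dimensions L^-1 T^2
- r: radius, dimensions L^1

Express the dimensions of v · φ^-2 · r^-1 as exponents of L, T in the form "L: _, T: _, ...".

Collect each base-dimension exponent across the product:
  L: (1) − 2·(-1) − (1) = 2
  T: (-1) − 2·(2) − (0) = -5
So the dimensions are [L² T⁻⁵].

L: 2, T: -5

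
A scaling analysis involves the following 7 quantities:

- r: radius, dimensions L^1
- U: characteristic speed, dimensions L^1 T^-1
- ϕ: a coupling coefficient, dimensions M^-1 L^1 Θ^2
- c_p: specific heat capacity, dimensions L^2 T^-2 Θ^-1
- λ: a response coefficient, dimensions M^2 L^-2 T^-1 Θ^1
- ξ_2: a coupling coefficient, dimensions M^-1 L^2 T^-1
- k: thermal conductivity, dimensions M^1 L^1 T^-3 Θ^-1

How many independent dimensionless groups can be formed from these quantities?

There are 7 variables and 4 base dimensions (M, L, T, Θ).
The dimension matrix has rank 4.
Independent dimensionless groups: 7 − 4 = 3.

3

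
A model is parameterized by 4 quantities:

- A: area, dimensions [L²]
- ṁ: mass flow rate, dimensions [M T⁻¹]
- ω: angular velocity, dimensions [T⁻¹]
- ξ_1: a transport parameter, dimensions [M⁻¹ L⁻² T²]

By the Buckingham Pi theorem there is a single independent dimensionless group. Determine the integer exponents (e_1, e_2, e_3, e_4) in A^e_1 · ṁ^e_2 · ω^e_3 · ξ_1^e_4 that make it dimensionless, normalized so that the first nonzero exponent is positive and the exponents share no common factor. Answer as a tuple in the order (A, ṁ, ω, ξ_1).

M: e_1·(0) + e_2·(1) + e_3·(0) + e_4·(-1) = 0
L: e_1·(2) + e_2·(0) + e_3·(0) + e_4·(-2) = 0
T: e_1·(0) + e_2·(-1) + e_3·(-1) + e_4·(2) = 0
Solving this homogeneous linear system for the smallest-integer solution (first nonzero entry positive) gives (1, 1, 1, 1).

(1, 1, 1, 1)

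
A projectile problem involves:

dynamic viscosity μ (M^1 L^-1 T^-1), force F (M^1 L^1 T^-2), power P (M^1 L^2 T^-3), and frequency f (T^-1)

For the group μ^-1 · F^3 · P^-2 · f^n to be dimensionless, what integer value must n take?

1

Balance the T exponent: (-1)·n from f, plus −(-1) + 3·(-2) − 2·(-3) = 1 from the rest, must sum to zero.
−n + 1 = 0, so n = 1.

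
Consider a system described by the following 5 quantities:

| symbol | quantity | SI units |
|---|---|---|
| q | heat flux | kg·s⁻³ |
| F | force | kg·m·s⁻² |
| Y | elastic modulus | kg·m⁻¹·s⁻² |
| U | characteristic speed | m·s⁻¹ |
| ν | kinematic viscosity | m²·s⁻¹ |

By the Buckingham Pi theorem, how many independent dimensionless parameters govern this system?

2

There are 5 variables and 3 base dimensions (M, L, T).
The dimension matrix has rank 3.
Independent dimensionless groups: 5 − 3 = 2.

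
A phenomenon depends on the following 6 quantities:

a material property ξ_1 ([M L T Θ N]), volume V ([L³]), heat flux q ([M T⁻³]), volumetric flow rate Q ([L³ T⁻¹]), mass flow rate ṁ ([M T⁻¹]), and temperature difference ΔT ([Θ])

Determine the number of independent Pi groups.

There are 6 variables and 5 base dimensions (M, L, T, Θ, N).
The dimension matrix has rank 5.
Independent dimensionless groups: 6 − 5 = 1.

1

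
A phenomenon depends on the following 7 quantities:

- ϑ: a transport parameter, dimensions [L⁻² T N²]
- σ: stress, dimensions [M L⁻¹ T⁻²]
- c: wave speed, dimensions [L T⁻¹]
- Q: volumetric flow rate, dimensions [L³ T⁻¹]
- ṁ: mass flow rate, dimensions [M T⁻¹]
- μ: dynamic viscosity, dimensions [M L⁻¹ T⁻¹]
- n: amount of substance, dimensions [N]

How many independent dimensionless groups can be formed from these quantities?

There are 7 variables and 4 base dimensions (M, L, T, N).
The dimension matrix has rank 4.
Independent dimensionless groups: 7 − 4 = 3.

3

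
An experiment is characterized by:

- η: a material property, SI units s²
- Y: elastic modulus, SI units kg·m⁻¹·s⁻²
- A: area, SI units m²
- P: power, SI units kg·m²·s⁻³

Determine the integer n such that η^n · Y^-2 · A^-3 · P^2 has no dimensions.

1

Balance the T exponent: (2)·n from η, plus −2·(-2) − 3·(0) + 2·(-3) = -2 from the rest, must sum to zero.
2n − 2 = 0, so n = 1.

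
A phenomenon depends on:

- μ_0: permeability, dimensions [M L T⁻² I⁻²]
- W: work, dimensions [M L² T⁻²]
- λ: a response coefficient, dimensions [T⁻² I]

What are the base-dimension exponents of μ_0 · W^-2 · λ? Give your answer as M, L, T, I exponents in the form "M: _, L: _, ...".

M: -1, L: -3, T: 0, I: -1

Collect each base-dimension exponent across the product:
  M: (1) − 2·(1) + (0) = -1
  L: (1) − 2·(2) + (0) = -3
  T: (-2) − 2·(-2) + (-2) = 0
  I: (-2) − 2·(0) + (1) = -1
So the dimensions are [M⁻¹ L⁻³ I⁻¹].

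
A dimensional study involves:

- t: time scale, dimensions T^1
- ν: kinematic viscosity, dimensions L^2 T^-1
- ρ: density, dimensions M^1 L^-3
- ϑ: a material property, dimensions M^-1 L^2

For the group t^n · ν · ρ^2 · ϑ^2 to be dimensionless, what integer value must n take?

Balance the T exponent: (1)·n from t, plus (-1) + 2·(0) + 2·(0) = -1 from the rest, must sum to zero.
n − 1 = 0, so n = 1.

1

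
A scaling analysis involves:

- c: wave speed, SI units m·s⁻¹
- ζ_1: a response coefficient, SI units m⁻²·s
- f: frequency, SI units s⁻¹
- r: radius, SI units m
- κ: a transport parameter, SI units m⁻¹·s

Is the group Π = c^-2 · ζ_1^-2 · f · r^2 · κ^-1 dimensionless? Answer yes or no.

no

Sum the exponent of each base dimension across the product:
  L: −2·[c]_L − 2·[ζ_1]_L + [f]_L + 2·[r]_L − [κ]_L = −2·(1) − 2·(-2) + (0) + 2·(1) − (-1) = 5
  T: −2·[c]_T − 2·[ζ_1]_T + [f]_T + 2·[r]_T − [κ]_T = −2·(-1) − 2·(1) + (-1) + 2·(0) − (1) = -2
Net dimensions [L⁵ T⁻²] ≠ [1] — not dimensionless.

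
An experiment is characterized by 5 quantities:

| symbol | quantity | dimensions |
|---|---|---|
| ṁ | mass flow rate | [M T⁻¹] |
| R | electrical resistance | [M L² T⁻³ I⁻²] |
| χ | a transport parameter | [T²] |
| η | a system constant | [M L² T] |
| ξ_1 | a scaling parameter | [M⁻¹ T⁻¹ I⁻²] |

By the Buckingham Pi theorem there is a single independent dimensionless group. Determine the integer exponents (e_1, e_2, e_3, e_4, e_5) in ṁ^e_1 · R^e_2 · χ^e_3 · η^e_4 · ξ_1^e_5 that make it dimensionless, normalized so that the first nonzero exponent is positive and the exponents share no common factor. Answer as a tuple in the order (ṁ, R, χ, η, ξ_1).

M: e_1·(1) + e_2·(1) + e_3·(0) + e_4·(1) + e_5·(-1) = 0
L: e_1·(0) + e_2·(2) + e_3·(0) + e_4·(2) + e_5·(0) = 0
T: e_1·(-1) + e_2·(-3) + e_3·(2) + e_4·(1) + e_5·(-1) = 0
I: e_1·(0) + e_2·(-2) + e_3·(0) + e_4·(0) + e_5·(-2) = 0
Solving this homogeneous linear system for the smallest-integer solution (first nonzero entry positive) gives (1, -1, -1, 1, 1).

(1, -1, -1, 1, 1)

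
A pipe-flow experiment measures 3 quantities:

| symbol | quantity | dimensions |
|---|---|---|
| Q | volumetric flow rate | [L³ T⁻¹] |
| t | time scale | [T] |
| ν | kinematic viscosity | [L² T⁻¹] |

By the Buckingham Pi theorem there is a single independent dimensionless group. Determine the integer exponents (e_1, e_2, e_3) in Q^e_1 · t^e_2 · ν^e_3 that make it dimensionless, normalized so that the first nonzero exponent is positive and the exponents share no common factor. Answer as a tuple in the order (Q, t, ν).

L: e_1·(3) + e_2·(0) + e_3·(2) = 0
T: e_1·(-1) + e_2·(1) + e_3·(-1) = 0
Solving this homogeneous linear system for the smallest-integer solution (first nonzero entry positive) gives (2, -1, -3).

(2, -1, -3)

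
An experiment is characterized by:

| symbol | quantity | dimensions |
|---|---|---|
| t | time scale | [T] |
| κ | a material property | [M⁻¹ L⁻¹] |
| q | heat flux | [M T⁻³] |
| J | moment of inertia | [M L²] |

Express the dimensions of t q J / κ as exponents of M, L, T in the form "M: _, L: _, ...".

M: 3, L: 3, T: -2

Collect each base-dimension exponent across the product:
  M: (0) − (-1) + (1) + (1) = 3
  L: (0) − (-1) + (0) + (2) = 3
  T: (1) − (0) + (-3) + (0) = -2
So the dimensions are [M³ L³ T⁻²].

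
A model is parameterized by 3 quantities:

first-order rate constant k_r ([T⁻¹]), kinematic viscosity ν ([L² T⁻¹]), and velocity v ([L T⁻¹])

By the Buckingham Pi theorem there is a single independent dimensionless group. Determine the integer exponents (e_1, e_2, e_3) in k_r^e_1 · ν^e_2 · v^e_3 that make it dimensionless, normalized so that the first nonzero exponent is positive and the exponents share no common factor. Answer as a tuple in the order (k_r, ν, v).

(1, 1, -2)

L: e_1·(0) + e_2·(2) + e_3·(1) = 0
T: e_1·(-1) + e_2·(-1) + e_3·(-1) = 0
Solving this homogeneous linear system for the smallest-integer solution (first nonzero entry positive) gives (1, 1, -2).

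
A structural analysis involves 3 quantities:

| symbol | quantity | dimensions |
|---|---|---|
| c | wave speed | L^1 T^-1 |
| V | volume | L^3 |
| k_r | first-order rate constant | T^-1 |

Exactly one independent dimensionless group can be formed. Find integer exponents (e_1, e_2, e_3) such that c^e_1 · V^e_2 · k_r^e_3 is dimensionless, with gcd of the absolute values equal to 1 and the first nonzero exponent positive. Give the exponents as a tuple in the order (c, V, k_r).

L: e_1·(1) + e_2·(3) + e_3·(0) = 0
T: e_1·(-1) + e_2·(0) + e_3·(-1) = 0
Solving this homogeneous linear system for the smallest-integer solution (first nonzero entry positive) gives (3, -1, -3).

(3, -1, -3)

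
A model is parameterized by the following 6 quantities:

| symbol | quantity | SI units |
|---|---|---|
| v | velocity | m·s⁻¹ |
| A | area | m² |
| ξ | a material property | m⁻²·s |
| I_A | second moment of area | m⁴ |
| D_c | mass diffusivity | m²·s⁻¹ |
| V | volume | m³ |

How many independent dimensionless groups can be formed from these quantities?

4

There are 6 variables and 2 base dimensions (L, T).
The dimension matrix has rank 2.
Independent dimensionless groups: 6 − 2 = 4.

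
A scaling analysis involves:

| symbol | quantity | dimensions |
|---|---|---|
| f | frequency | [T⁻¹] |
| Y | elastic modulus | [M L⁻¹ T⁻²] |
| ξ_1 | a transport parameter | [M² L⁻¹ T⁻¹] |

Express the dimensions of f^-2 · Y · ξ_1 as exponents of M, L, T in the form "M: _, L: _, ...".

Collect each base-dimension exponent across the product:
  M: −2·(0) + (1) + (2) = 3
  L: −2·(0) + (-1) + (-1) = -2
  T: −2·(-1) + (-2) + (-1) = -1
So the dimensions are [M³ L⁻² T⁻¹].

M: 3, L: -2, T: -1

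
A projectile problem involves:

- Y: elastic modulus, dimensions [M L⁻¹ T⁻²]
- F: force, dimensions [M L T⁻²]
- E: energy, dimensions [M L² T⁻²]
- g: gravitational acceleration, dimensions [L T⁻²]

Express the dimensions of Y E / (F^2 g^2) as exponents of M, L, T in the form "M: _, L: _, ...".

M: 0, L: -3, T: 4

Collect each base-dimension exponent across the product:
  M: (1) − 2·(1) + (1) − 2·(0) = 0
  L: (-1) − 2·(1) + (2) − 2·(1) = -3
  T: (-2) − 2·(-2) + (-2) − 2·(-2) = 4
So the dimensions are [L⁻³ T⁴].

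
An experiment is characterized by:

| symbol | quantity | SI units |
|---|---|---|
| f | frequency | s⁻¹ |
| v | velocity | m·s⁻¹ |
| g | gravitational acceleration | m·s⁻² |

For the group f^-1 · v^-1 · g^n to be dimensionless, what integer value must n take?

Balance the L exponent: (1)·n from g, plus −(0) − (1) = -1 from the rest, must sum to zero.
n − 1 = 0, so n = 1.

1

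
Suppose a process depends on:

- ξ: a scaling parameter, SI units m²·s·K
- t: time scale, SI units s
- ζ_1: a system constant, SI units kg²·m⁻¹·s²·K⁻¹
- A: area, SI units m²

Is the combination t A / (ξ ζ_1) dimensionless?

no

Sum the exponent of each base dimension across the product:
  M: −[ξ]_M + [t]_M − [ζ_1]_M + [A]_M = −(0) + (0) − (2) + (0) = -2
  L: −[ξ]_L + [t]_L − [ζ_1]_L + [A]_L = −(2) + (0) − (-1) + (2) = 1
  T: −[ξ]_T + [t]_T − [ζ_1]_T + [A]_T = −(1) + (1) − (2) + (0) = -2
  Θ: −[ξ]_Θ + [t]_Θ − [ζ_1]_Θ + [A]_Θ = −(1) + (0) − (-1) + (0) = 0
Net dimensions [M⁻² L T⁻²] ≠ [1] — not dimensionless.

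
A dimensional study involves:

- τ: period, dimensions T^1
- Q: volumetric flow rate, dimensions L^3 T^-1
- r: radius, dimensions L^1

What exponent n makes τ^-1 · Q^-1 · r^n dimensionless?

Balance the L exponent: (1)·n from r, plus −(0) − (3) = -3 from the rest, must sum to zero.
n − 3 = 0, so n = 3.

3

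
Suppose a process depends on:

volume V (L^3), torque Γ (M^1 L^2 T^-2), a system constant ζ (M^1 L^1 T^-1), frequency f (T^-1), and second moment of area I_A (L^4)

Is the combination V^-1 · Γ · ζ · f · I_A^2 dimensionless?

no

Sum the exponent of each base dimension across the product:
  M: −[V]_M + [Γ]_M + [ζ]_M + [f]_M + 2·[I_A]_M = −(0) + (1) + (1) + (0) + 2·(0) = 2
  L: −[V]_L + [Γ]_L + [ζ]_L + [f]_L + 2·[I_A]_L = −(3) + (2) + (1) + (0) + 2·(4) = 8
  T: −[V]_T + [Γ]_T + [ζ]_T + [f]_T + 2·[I_A]_T = −(0) + (-2) + (-1) + (-1) + 2·(0) = -4
Net dimensions [M² L⁸ T⁻⁴] ≠ [1] — not dimensionless.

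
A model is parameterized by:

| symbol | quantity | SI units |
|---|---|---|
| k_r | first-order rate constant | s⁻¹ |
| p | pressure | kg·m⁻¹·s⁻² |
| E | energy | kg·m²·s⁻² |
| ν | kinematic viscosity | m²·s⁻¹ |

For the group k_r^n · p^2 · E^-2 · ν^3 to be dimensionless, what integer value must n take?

-3

Balance the T exponent: (-1)·n from k_r, plus 2·(-2) − 2·(-2) + 3·(-1) = -3 from the rest, must sum to zero.
−n − 3 = 0, so n = -3.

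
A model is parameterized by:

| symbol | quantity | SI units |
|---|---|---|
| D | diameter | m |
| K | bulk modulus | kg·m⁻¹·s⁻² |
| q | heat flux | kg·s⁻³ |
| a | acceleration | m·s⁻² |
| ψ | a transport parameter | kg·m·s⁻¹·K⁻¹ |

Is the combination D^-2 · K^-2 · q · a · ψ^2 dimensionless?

no

Sum the exponent of each base dimension across the product:
  M: −2·[D]_M − 2·[K]_M + [q]_M + [a]_M + 2·[ψ]_M = −2·(0) − 2·(1) + (1) + (0) + 2·(1) = 1
  L: −2·[D]_L − 2·[K]_L + [q]_L + [a]_L + 2·[ψ]_L = −2·(1) − 2·(-1) + (0) + (1) + 2·(1) = 3
  T: −2·[D]_T − 2·[K]_T + [q]_T + [a]_T + 2·[ψ]_T = −2·(0) − 2·(-2) + (-3) + (-2) + 2·(-1) = -3
  Θ: −2·[D]_Θ − 2·[K]_Θ + [q]_Θ + [a]_Θ + 2·[ψ]_Θ = −2·(0) − 2·(0) + (0) + (0) + 2·(-1) = -2
Net dimensions [M L³ T⁻³ Θ⁻²] ≠ [1] — not dimensionless.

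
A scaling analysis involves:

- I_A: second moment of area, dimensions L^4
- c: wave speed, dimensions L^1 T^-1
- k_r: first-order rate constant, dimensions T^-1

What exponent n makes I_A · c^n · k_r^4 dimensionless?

-4

Balance the L exponent: (1)·n from c, plus (4) + 4·(0) = 4 from the rest, must sum to zero.
n + 4 = 0, so n = -4.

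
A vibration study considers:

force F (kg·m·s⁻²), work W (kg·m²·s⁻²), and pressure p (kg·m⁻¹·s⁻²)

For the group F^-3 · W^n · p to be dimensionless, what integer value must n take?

Balance the M exponent: (1)·n from W, plus −3·(1) + (1) = -2 from the rest, must sum to zero.
n − 2 = 0, so n = 2.

2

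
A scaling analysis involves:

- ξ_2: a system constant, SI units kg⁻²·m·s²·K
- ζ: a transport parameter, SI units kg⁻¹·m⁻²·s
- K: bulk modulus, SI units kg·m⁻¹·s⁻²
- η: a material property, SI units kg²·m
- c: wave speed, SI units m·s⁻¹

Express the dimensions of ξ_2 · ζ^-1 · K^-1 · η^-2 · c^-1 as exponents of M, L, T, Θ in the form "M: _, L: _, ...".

M: -6, L: 1, T: 4, Θ: 1

Collect each base-dimension exponent across the product:
  M: (-2) − (-1) − (1) − 2·(2) − (0) = -6
  L: (1) − (-2) − (-1) − 2·(1) − (1) = 1
  T: (2) − (1) − (-2) − 2·(0) − (-1) = 4
  Θ: (1) − (0) − (0) − 2·(0) − (0) = 1
So the dimensions are [M⁻⁶ L T⁴ Θ].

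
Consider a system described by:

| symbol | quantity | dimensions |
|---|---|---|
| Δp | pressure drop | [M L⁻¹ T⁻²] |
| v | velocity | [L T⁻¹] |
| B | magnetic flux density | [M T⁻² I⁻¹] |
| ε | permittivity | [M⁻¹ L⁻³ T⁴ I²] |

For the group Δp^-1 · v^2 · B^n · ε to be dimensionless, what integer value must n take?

Balance the M exponent: (1)·n from B, plus −(1) + 2·(0) + (-1) = -2 from the rest, must sum to zero.
n − 2 = 0, so n = 2.

2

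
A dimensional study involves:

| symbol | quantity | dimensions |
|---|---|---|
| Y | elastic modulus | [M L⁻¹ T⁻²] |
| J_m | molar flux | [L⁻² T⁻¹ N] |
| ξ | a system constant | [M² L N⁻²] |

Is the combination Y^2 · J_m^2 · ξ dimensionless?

Sum the exponent of each base dimension across the product:
  M: 2·[Y]_M + 2·[J_m]_M + [ξ]_M = 2·(1) + 2·(0) + (2) = 4
  L: 2·[Y]_L + 2·[J_m]_L + [ξ]_L = 2·(-1) + 2·(-2) + (1) = -5
  T: 2·[Y]_T + 2·[J_m]_T + [ξ]_T = 2·(-2) + 2·(-1) + (0) = -6
  N: 2·[Y]_N + 2·[J_m]_N + [ξ]_N = 2·(0) + 2·(1) + (-2) = 0
Net dimensions [M⁴ L⁻⁵ T⁻⁶] ≠ [1] — not dimensionless.

no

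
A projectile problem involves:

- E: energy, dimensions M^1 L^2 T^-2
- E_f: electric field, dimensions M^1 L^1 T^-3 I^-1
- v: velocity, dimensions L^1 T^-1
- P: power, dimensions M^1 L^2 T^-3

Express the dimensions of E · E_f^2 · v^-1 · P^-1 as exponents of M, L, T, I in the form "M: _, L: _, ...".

Collect each base-dimension exponent across the product:
  M: (1) + 2·(1) − (0) − (1) = 2
  L: (2) + 2·(1) − (1) − (2) = 1
  T: (-2) + 2·(-3) − (-1) − (-3) = -4
  I: (0) + 2·(-1) − (0) − (0) = -2
So the dimensions are [M² L T⁻⁴ I⁻²].

M: 2, L: 1, T: -4, I: -2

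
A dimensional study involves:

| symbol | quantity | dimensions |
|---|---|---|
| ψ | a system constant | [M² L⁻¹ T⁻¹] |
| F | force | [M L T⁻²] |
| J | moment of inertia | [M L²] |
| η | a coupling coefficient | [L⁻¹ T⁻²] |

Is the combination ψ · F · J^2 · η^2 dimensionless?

Sum the exponent of each base dimension across the product:
  M: [ψ]_M + [F]_M + 2·[J]_M + 2·[η]_M = (2) + (1) + 2·(1) + 2·(0) = 5
  L: [ψ]_L + [F]_L + 2·[J]_L + 2·[η]_L = (-1) + (1) + 2·(2) + 2·(-1) = 2
  T: [ψ]_T + [F]_T + 2·[J]_T + 2·[η]_T = (-1) + (-2) + 2·(0) + 2·(-2) = -7
Net dimensions [M⁵ L² T⁻⁷] ≠ [1] — not dimensionless.

no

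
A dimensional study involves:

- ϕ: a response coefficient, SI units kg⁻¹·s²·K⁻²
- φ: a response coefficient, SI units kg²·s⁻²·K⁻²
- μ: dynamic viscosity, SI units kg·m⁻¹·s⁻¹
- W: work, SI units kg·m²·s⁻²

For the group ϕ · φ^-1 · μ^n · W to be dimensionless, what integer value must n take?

Balance the M exponent: (1)·n from μ, plus (-1) − (2) + (1) = -2 from the rest, must sum to zero.
n − 2 = 0, so n = 2.

2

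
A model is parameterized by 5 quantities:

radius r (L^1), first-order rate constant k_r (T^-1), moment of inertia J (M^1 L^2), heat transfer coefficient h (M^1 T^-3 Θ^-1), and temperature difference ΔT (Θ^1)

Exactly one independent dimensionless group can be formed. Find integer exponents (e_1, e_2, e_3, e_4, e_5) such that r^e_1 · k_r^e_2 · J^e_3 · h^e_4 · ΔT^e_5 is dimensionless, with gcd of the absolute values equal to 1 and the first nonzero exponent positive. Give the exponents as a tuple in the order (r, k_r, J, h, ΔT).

M: e_1·(0) + e_2·(0) + e_3·(1) + e_4·(1) + e_5·(0) = 0
L: e_1·(1) + e_2·(0) + e_3·(2) + e_4·(0) + e_5·(0) = 0
T: e_1·(0) + e_2·(-1) + e_3·(0) + e_4·(-3) + e_5·(0) = 0
Θ: e_1·(0) + e_2·(0) + e_3·(0) + e_4·(-1) + e_5·(1) = 0
Solving this homogeneous linear system for the smallest-integer solution (first nonzero entry positive) gives (2, -3, -1, 1, 1).

(2, -3, -1, 1, 1)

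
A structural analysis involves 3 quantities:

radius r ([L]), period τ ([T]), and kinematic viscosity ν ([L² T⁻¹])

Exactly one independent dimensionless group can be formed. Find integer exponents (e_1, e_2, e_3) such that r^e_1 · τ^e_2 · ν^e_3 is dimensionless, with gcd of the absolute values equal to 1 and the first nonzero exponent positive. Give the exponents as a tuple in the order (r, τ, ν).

(2, -1, -1)

L: e_1·(1) + e_2·(0) + e_3·(2) = 0
T: e_1·(0) + e_2·(1) + e_3·(-1) = 0
Solving this homogeneous linear system for the smallest-integer solution (first nonzero entry positive) gives (2, -1, -1).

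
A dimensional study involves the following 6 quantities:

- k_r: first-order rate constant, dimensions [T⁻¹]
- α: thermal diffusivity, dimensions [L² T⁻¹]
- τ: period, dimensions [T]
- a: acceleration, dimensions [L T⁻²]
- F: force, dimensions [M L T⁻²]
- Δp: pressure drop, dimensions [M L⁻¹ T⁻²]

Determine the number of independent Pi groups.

There are 6 variables and 3 base dimensions (M, L, T).
The dimension matrix has rank 3.
Independent dimensionless groups: 6 − 3 = 3.

3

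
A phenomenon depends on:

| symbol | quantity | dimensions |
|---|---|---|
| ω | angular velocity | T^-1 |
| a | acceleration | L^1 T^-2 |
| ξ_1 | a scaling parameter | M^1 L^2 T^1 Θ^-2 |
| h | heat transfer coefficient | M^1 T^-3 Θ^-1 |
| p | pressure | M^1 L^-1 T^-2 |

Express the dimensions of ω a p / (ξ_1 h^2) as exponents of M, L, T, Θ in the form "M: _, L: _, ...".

M: -2, L: -2, T: 0, Θ: 4

Collect each base-dimension exponent across the product:
  M: (0) + (0) − (1) − 2·(1) + (1) = -2
  L: (0) + (1) − (2) − 2·(0) + (-1) = -2
  T: (-1) + (-2) − (1) − 2·(-3) + (-2) = 0
  Θ: (0) + (0) − (-2) − 2·(-1) + (0) = 4
So the dimensions are [M⁻² L⁻² Θ⁴].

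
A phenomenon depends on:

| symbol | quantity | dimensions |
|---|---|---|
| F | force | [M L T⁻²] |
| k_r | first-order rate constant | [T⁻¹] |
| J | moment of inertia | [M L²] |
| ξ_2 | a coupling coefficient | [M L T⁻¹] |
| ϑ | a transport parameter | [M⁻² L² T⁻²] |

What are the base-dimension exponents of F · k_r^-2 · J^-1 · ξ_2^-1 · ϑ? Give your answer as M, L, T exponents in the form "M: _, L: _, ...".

Collect each base-dimension exponent across the product:
  M: (1) − 2·(0) − (1) − (1) + (-2) = -3
  L: (1) − 2·(0) − (2) − (1) + (2) = 0
  T: (-2) − 2·(-1) − (0) − (-1) + (-2) = -1
So the dimensions are [M⁻³ T⁻¹].

M: -3, L: 0, T: -1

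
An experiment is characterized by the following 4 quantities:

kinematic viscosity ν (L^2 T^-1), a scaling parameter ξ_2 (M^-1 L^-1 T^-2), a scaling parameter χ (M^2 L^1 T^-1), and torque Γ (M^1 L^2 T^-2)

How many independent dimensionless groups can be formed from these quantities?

There are 4 variables and 3 base dimensions (M, L, T).
The dimension matrix has rank 3.
Independent dimensionless groups: 4 − 3 = 1.

1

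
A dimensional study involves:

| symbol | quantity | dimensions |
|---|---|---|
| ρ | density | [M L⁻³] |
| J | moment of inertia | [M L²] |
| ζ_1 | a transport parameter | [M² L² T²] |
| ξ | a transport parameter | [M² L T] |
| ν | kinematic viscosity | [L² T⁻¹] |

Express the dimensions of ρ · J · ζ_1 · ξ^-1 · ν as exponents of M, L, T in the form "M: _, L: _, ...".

M: 2, L: 2, T: 0

Collect each base-dimension exponent across the product:
  M: (1) + (1) + (2) − (2) + (0) = 2
  L: (-3) + (2) + (2) − (1) + (2) = 2
  T: (0) + (0) + (2) − (1) + (-1) = 0
So the dimensions are [M² L²].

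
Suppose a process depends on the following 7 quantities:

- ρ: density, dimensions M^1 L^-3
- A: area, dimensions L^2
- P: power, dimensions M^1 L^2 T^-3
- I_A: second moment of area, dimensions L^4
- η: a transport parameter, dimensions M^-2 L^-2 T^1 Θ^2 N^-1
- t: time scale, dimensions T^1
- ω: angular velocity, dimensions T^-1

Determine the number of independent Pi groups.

There are 7 variables and 5 base dimensions (M, L, T, Θ, N).
The dimension matrix has rank 4 (less than 5: the dimension vectors are linearly dependent).
Independent dimensionless groups: 7 − 4 = 3.

3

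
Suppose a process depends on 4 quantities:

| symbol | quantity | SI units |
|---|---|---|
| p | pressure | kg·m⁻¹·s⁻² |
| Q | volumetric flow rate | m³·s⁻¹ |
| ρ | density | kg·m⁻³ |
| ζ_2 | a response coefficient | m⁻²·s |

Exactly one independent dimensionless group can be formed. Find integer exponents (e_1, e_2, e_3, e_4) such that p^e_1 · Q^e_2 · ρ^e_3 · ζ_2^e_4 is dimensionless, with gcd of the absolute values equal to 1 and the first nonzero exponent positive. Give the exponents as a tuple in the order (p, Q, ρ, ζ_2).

(1, 2, -1, 4)

M: e_1·(1) + e_2·(0) + e_3·(1) + e_4·(0) = 0
L: e_1·(-1) + e_2·(3) + e_3·(-3) + e_4·(-2) = 0
T: e_1·(-2) + e_2·(-1) + e_3·(0) + e_4·(1) = 0
Solving this homogeneous linear system for the smallest-integer solution (first nonzero entry positive) gives (1, 2, -1, 4).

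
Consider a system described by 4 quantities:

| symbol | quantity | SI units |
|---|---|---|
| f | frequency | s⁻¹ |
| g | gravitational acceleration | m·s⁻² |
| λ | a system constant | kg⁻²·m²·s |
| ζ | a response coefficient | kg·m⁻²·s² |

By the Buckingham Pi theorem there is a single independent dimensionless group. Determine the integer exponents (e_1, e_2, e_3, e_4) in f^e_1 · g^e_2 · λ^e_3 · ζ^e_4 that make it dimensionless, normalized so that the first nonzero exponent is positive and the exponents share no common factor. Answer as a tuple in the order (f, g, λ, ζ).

(1, 2, 1, 2)

M: e_1·(0) + e_2·(0) + e_3·(-2) + e_4·(1) = 0
L: e_1·(0) + e_2·(1) + e_3·(2) + e_4·(-2) = 0
T: e_1·(-1) + e_2·(-2) + e_3·(1) + e_4·(2) = 0
Solving this homogeneous linear system for the smallest-integer solution (first nonzero entry positive) gives (1, 2, 1, 2).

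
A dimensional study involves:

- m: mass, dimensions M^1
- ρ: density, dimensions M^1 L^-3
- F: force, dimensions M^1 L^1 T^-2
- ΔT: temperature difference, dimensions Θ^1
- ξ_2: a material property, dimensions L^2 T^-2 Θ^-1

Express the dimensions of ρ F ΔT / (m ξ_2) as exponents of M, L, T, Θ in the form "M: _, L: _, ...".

Collect each base-dimension exponent across the product:
  M: −(1) + (1) + (1) + (0) − (0) = 1
  L: −(0) + (-3) + (1) + (0) − (2) = -4
  T: −(0) + (0) + (-2) + (0) − (-2) = 0
  Θ: −(0) + (0) + (0) + (1) − (-1) = 2
So the dimensions are [M L⁻⁴ Θ²].

M: 1, L: -4, T: 0, Θ: 2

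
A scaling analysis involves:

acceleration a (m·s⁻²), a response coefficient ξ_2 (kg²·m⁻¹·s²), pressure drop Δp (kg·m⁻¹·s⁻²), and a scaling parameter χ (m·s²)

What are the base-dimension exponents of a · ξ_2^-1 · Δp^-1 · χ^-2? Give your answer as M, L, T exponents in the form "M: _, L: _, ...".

Collect each base-dimension exponent across the product:
  M: (0) − (2) − (1) − 2·(0) = -3
  L: (1) − (-1) − (-1) − 2·(1) = 1
  T: (-2) − (2) − (-2) − 2·(2) = -6
So the dimensions are [M⁻³ L T⁻⁶].

M: -3, L: 1, T: -6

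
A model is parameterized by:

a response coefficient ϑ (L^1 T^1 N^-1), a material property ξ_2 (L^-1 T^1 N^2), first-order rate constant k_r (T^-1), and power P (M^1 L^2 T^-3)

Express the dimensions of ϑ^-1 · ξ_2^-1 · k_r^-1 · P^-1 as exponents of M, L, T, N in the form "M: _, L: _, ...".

Collect each base-dimension exponent across the product:
  M: −(0) − (0) − (0) − (1) = -1
  L: −(1) − (-1) − (0) − (2) = -2
  T: −(1) − (1) − (-1) − (-3) = 2
  N: −(-1) − (2) − (0) − (0) = -1
So the dimensions are [M⁻¹ L⁻² T² N⁻¹].

M: -1, L: -2, T: 2, N: -1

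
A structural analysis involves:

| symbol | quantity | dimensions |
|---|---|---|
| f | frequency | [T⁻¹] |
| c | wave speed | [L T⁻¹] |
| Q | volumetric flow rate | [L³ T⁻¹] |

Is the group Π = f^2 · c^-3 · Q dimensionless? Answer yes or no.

Sum the exponent of each base dimension across the product:
  L: 2·[f]_L − 3·[c]_L + [Q]_L = 2·(0) − 3·(1) + (3) = 0
  T: 2·[f]_T − 3·[c]_T + [Q]_T = 2·(-1) − 3·(-1) + (-1) = 0
All base exponents vanish — dimensionless.

yes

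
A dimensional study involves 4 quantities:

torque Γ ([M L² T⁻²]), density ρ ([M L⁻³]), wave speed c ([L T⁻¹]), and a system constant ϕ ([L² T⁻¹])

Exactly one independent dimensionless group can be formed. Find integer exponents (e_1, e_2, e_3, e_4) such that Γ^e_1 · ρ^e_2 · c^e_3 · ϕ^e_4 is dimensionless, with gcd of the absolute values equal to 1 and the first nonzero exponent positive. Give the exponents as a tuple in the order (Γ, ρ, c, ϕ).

(1, -1, 1, -3)

M: e_1·(1) + e_2·(1) + e_3·(0) + e_4·(0) = 0
L: e_1·(2) + e_2·(-3) + e_3·(1) + e_4·(2) = 0
T: e_1·(-2) + e_2·(0) + e_3·(-1) + e_4·(-1) = 0
Solving this homogeneous linear system for the smallest-integer solution (first nonzero entry positive) gives (1, -1, 1, -3).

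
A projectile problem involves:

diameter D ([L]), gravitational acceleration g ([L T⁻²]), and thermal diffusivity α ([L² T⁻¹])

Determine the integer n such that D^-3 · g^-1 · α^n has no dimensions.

Balance the L exponent: (2)·n from α, plus −3·(1) − (1) = -4 from the rest, must sum to zero.
2n − 4 = 0, so n = 2.

2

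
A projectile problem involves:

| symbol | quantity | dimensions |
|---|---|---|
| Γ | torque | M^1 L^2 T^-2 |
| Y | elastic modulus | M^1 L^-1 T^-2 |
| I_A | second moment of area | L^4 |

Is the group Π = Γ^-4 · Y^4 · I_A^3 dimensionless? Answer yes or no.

yes

Sum the exponent of each base dimension across the product:
  M: −4·[Γ]_M + 4·[Y]_M + 3·[I_A]_M = −4·(1) + 4·(1) + 3·(0) = 0
  L: −4·[Γ]_L + 4·[Y]_L + 3·[I_A]_L = −4·(2) + 4·(-1) + 3·(4) = 0
  T: −4·[Γ]_T + 4·[Y]_T + 3·[I_A]_T = −4·(-2) + 4·(-2) + 3·(0) = 0
All base exponents vanish — dimensionless.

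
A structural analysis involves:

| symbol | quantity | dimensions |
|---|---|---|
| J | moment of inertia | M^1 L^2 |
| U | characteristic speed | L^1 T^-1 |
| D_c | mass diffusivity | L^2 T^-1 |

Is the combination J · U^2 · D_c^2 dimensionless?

no

Sum the exponent of each base dimension across the product:
  M: [J]_M + 2·[U]_M + 2·[D_c]_M = (1) + 2·(0) + 2·(0) = 1
  L: [J]_L + 2·[U]_L + 2·[D_c]_L = (2) + 2·(1) + 2·(2) = 8
  T: [J]_T + 2·[U]_T + 2·[D_c]_T = (0) + 2·(-1) + 2·(-1) = -4
Net dimensions [M L⁸ T⁻⁴] ≠ [1] — not dimensionless.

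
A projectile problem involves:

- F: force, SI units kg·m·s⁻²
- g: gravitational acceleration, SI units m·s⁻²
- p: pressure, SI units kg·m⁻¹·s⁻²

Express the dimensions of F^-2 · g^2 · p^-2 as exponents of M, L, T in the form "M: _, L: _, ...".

M: -4, L: 2, T: 4

Collect each base-dimension exponent across the product:
  M: −2·(1) + 2·(0) − 2·(1) = -4
  L: −2·(1) + 2·(1) − 2·(-1) = 2
  T: −2·(-2) + 2·(-2) − 2·(-2) = 4
So the dimensions are [M⁻⁴ L² T⁴].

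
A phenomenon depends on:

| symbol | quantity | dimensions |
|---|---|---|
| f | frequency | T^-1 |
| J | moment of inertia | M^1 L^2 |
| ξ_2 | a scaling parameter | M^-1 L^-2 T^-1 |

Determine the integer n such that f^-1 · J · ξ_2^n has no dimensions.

Balance the M exponent: (-1)·n from ξ_2, plus −(0) + (1) = 1 from the rest, must sum to zero.
−n + 1 = 0, so n = 1.

1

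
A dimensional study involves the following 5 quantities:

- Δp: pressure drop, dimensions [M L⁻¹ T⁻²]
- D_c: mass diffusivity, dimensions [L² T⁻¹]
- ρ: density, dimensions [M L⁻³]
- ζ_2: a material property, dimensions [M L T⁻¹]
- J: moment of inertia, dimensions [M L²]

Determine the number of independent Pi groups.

There are 5 variables and 3 base dimensions (M, L, T).
The dimension matrix has rank 3.
Independent dimensionless groups: 5 − 3 = 2.

2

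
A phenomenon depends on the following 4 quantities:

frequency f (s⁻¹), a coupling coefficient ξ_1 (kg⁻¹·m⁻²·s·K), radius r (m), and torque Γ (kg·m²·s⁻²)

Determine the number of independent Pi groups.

There are 4 variables and 4 base dimensions (M, L, T, Θ).
The dimension matrix has rank 4.
Independent dimensionless groups: 4 − 4 = 0.

0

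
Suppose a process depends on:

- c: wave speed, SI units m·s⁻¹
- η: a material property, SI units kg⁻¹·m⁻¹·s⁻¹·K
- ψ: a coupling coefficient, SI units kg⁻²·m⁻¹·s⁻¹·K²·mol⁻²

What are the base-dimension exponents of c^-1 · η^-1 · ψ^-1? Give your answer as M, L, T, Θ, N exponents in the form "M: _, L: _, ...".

M: 3, L: 1, T: 3, Θ: -3, N: 2

Collect each base-dimension exponent across the product:
  M: −(0) − (-1) − (-2) = 3
  L: −(1) − (-1) − (-1) = 1
  T: −(-1) − (-1) − (-1) = 3
  Θ: −(0) − (1) − (2) = -3
  N: −(0) − (0) − (-2) = 2
So the dimensions are [M³ L T³ Θ⁻³ N²].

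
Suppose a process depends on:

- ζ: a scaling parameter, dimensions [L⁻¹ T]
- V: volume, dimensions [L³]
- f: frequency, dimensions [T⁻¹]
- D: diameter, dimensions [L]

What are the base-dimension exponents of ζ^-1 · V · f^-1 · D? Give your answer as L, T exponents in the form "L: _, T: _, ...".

L: 5, T: 0

Collect each base-dimension exponent across the product:
  L: −(-1) + (3) − (0) + (1) = 5
  T: −(1) + (0) − (-1) + (0) = 0
So the dimensions are [L⁵].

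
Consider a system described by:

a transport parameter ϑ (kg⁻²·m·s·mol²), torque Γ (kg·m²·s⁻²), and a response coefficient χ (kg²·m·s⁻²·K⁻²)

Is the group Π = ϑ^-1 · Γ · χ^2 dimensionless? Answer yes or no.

no

Sum the exponent of each base dimension across the product:
  M: −[ϑ]_M + [Γ]_M + 2·[χ]_M = −(-2) + (1) + 2·(2) = 7
  L: −[ϑ]_L + [Γ]_L + 2·[χ]_L = −(1) + (2) + 2·(1) = 3
  T: −[ϑ]_T + [Γ]_T + 2·[χ]_T = −(1) + (-2) + 2·(-2) = -7
  Θ: −[ϑ]_Θ + [Γ]_Θ + 2·[χ]_Θ = −(0) + (0) + 2·(-2) = -4
  N: −[ϑ]_N + [Γ]_N + 2·[χ]_N = −(2) + (0) + 2·(0) = -2
Net dimensions [M⁷ L³ T⁻⁷ Θ⁻⁴ N⁻²] ≠ [1] — not dimensionless.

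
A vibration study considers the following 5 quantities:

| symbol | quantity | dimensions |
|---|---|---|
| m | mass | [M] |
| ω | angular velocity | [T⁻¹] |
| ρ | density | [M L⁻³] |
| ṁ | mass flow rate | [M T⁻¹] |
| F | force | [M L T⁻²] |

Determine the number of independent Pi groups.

There are 5 variables and 3 base dimensions (M, L, T).
The dimension matrix has rank 3.
Independent dimensionless groups: 5 − 3 = 2.

2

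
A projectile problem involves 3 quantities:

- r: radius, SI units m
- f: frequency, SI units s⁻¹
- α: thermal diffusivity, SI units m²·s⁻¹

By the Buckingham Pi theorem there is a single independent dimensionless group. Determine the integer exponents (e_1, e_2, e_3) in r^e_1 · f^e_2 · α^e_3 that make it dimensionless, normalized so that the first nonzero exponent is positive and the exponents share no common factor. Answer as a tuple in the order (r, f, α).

(2, 1, -1)

L: e_1·(1) + e_2·(0) + e_3·(2) = 0
T: e_1·(0) + e_2·(-1) + e_3·(-1) = 0
Solving this homogeneous linear system for the smallest-integer solution (first nonzero entry positive) gives (2, 1, -1).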